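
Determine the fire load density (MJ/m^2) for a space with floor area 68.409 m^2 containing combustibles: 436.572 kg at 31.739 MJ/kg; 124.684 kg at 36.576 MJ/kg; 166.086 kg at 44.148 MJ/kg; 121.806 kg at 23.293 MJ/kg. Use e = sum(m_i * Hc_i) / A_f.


Total energy = 436.572*31.739 + 124.684*36.576 + 166.086*44.148 + 121.806*23.293
= 13856.36 + 4560.442 + 7332.365 + 2837.227
= 28586.39 MJ
e = 28586.39 / 68.409 = 417.87 MJ/m^2

417.87 MJ/m^2


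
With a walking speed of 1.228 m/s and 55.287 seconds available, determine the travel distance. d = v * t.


d = 1.228 * 55.287 = 67.892 m

67.892 m


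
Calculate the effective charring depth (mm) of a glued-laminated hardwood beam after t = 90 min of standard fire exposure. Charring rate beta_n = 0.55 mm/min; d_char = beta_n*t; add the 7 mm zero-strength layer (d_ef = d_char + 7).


d_char = 0.55 * 90 = 49.5 mm
d_ef = 49.5 + 1.0*7 = 56.5 mm

56.5 mm


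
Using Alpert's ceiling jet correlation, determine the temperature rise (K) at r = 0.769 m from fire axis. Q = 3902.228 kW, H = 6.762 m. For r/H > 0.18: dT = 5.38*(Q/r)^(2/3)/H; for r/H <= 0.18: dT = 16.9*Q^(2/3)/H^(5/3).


r/H = 0.769 / 6.762 = 0.11372
r/H <= 0.18, so dT = 16.9*Q^(2/3)/H^(5/3)
Q^(2/3) = 247.86
H^(5/3) = 24.180
dT = 16.9 * 247.86 / 24.180 = 173.24 K

173.24 K


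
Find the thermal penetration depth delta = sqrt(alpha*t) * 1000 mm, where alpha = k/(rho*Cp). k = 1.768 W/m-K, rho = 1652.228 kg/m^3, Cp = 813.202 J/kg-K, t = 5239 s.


alpha = 1.768 / (1652.228 * 813.202) = 1.3159e-06 m^2/s
alpha * t = 0.0068939
delta = sqrt(0.0068939) * 1000 = 83.029 mm

83.029 mm


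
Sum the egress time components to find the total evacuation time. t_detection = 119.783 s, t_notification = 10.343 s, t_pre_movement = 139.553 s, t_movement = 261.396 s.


Total = 119.783 + 10.343 + 139.553 + 261.396 = 531.075 s

531.075 s


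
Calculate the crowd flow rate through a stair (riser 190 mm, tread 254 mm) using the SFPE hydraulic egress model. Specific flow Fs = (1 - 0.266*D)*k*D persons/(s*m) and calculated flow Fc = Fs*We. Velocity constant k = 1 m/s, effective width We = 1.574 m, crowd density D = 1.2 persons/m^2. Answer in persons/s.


1 - 0.266*D = 1 - 0.266*1.2 = 0.68080
Fs = 0.68080 * 1 * 1.2 = 0.81696 persons/(s*m)
Fc = 0.81696 * 1.574 = 1.2859 persons/s

1.2859 persons/s


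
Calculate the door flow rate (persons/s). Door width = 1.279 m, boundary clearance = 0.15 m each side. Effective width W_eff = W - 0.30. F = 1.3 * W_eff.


W_eff = 1.279 - 0.30 = 0.979 m
F = 1.3 * 0.979 = 1.2727 persons/s

1.2727 persons/s


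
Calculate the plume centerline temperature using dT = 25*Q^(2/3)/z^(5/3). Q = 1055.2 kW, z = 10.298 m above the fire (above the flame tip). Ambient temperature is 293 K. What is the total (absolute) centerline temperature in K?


Q^(2/3) = 103.65
z^(5/3) = 48.744
dT = 25 * 103.65 / 48.744 = 53.159 K
T = 293 + 53.159 = 346.16 K

346.16 K


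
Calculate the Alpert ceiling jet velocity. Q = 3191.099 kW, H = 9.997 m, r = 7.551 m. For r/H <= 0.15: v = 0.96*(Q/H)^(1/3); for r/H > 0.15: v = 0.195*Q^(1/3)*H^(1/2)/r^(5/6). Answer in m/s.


r/H = 7.551 / 9.997 = 0.75533
r/H > 0.15, so v = 0.195*Q^(1/3)*H^(1/2)/r^(5/6)
Q^(1/3) = 14.722
H^(1/2) = 3.1618
r^(5/6) = 5.3910
v = 0.195 * 14.722 * 3.1618 / 5.3910 = 1.6838 m/s

1.6838 m/s


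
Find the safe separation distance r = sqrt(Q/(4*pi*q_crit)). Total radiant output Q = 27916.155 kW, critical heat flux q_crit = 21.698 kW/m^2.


4*pi*q_crit = 272.67
Q/(4*pi*q_crit) = 102.38
r = sqrt(102.38) = 10.118 m

10.118 m


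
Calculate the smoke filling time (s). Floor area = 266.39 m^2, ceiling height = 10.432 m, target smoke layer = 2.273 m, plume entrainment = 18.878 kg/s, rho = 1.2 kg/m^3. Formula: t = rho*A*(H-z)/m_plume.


H - z = 8.159 m
t = 1.2 * 266.39 * 8.159 / 18.878 = 138.16 s

138.16 s


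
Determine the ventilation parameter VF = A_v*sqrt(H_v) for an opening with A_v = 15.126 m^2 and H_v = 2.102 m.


sqrt(H_v) = 1.4498
VF = 15.126 * 1.4498 = 21.930 m^(5/2)

21.930 m^(5/2)


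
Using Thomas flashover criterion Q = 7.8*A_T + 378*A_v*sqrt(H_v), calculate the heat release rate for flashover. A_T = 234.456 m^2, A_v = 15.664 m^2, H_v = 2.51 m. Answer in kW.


7.8*A_T = 1828.8
sqrt(H_v) = 1.5843
378*A_v*sqrt(H_v) = 9380.6
Q = 1828.8 + 9380.6 = 11209 kW

11209 kW


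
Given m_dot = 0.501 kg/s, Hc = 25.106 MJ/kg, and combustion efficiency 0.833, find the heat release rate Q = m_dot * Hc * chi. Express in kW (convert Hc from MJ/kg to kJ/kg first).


Hc = 25.106 MJ/kg = 25.106 * 1000 kJ/kg = 25106 kJ/kg
Q = 0.501 kg/s * 25106 kJ/kg * 0.833 = 10478 kW

10478 kW


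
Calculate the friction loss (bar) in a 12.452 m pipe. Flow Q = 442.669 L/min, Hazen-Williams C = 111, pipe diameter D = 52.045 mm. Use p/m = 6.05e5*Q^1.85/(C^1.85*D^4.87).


Q^1.85 = 78568
C^1.85 = 6079.2
D^4.87 = 2.2844e+08
p/m = 0.034229 bar/m
p_total = 0.034229 * 12.452 = 0.42621 bar

0.42621 bar


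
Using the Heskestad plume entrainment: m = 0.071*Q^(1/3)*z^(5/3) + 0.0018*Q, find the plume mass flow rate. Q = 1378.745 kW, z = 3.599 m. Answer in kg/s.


Q^(1/3) = 11.130
z^(5/3) = 8.4522
First term = 0.071 * 11.130 * 8.4522 = 6.6792
Second term = 0.0018 * 1378.745 = 2.4817
m = 9.1609 kg/s

9.1609 kg/s


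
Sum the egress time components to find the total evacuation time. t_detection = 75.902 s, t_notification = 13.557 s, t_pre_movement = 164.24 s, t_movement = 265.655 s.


Total = 75.902 + 13.557 + 164.24 + 265.655 = 519.354 s

519.354 s


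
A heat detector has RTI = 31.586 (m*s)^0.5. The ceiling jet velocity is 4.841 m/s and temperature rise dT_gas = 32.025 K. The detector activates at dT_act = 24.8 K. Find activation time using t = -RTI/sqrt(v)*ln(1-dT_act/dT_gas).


dT_act/dT_gas = 0.77440
ln(1 - 0.77440) = -1.4890
t = -31.586 / sqrt(4.841) * -1.4890 = 21.375 s

21.375 s


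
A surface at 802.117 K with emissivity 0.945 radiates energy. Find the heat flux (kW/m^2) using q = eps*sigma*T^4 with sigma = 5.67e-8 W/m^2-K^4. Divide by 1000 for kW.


T^4 = 4.1395e+11
q = 0.945 * 5.67e-8 * 4.1395e+11 / 1000 = 22.180 kW/m^2

22.180 kW/m^2


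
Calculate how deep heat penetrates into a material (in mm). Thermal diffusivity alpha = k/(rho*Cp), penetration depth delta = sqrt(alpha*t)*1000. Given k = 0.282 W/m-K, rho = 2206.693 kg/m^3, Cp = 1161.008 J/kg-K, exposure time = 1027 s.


alpha = 0.282 / (2206.693 * 1161.008) = 1.1007e-07 m^2/s
alpha * t = 0.00011304
delta = sqrt(0.00011304) * 1000 = 10.632 mm

10.632 mm


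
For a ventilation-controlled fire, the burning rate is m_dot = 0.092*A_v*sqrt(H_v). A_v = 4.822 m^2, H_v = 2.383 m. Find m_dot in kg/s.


sqrt(H_v) = 1.5437
m_dot = 0.092 * 4.822 * 1.5437 = 0.68482 kg/s

0.68482 kg/s


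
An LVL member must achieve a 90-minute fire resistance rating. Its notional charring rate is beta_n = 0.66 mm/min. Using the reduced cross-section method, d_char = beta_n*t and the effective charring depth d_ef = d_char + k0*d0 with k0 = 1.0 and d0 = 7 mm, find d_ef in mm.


d_char = 0.66 * 90 = 59.4 mm
d_ef = 59.4 + 1.0*7 = 66.4 mm

66.4 mm


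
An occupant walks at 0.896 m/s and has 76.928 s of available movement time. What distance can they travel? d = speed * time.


d = 0.896 * 76.928 = 68.927 m

68.927 m


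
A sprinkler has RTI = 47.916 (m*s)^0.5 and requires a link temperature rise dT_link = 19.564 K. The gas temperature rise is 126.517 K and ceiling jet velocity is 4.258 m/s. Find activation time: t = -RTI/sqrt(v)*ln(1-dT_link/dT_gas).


dT_link/dT_gas = 0.15464
ln(1 - 0.15464) = -0.16799
t = -47.916 / sqrt(4.258) * -0.16799 = 3.9008 s

3.9008 s


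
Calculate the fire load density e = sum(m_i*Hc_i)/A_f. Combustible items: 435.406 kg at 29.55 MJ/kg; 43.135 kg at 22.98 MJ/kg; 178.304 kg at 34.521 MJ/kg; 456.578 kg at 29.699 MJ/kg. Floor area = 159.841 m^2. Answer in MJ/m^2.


Total energy = 435.406*29.55 + 43.135*22.98 + 178.304*34.521 + 456.578*29.699
= 12866.25 + 991.2423 + 6155.232 + 13559.91
= 33572.63 MJ
e = 33572.63 / 159.841 = 210.04 MJ/m^2

210.04 MJ/m^2


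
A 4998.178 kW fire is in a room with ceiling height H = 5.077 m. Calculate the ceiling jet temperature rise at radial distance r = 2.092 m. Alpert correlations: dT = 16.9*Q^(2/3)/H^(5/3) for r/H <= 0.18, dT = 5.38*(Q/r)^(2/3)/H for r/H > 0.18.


r/H = 2.092 / 5.077 = 0.41205
r/H > 0.18, so dT = 5.38*(Q/r)^(2/3)/H
Q/r = 2389.2
(Q/r)^(2/3) = 178.72
dT = 5.38 * 178.72 / 5.077 = 189.38 K

189.38 K


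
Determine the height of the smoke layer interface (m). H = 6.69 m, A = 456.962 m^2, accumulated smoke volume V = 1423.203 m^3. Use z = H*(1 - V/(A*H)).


V/(A*H) = 0.46554
1 - 0.46554 = 0.53446
z = 6.69 * 0.53446 = 3.5755 m

3.5755 m


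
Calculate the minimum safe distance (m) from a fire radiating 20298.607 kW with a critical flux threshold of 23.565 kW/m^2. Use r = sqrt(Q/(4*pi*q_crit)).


4*pi*q_crit = 296.13
Q/(4*pi*q_crit) = 68.547
r = sqrt(68.547) = 8.2793 m

8.2793 m


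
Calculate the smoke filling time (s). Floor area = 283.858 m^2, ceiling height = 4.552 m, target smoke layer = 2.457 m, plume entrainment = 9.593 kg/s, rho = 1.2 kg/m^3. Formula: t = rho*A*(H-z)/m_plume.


H - z = 2.095 m
t = 1.2 * 283.858 * 2.095 / 9.593 = 74.390 s

74.390 s


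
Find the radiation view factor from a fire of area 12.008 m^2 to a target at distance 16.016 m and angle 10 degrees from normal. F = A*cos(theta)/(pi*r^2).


cos(10 deg) = 0.98481
pi*r^2 = 805.86
F = 12.008 * 0.98481 / 805.86 = 0.014675

0.014675


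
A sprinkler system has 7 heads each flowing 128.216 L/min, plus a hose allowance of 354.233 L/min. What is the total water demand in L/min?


Sprinkler demand = 7 * 128.216 = 897.512 L/min
Total = 897.512 + 354.233 = 1251.745 L/min

1251.745 L/min


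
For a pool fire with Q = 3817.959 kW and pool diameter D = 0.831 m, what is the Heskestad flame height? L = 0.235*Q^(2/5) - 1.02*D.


Q^(2/5) = 27.085
0.235 * Q^(2/5) = 6.3650
1.02 * D = 0.84762
L = 5.5174 m

5.5174 m


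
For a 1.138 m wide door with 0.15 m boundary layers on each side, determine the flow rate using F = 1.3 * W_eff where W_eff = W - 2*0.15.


W_eff = 1.138 - 0.30 = 0.838 m
F = 1.3 * 0.838 = 1.0894 persons/s

1.0894 persons/s


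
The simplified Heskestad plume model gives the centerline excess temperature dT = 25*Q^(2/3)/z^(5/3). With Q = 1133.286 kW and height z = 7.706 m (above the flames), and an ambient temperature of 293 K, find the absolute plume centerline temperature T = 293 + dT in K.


Q^(2/3) = 108.70
z^(5/3) = 30.064
dT = 25 * 108.70 / 30.064 = 90.390 K
T = 293 + 90.390 = 383.39 K

383.39 K


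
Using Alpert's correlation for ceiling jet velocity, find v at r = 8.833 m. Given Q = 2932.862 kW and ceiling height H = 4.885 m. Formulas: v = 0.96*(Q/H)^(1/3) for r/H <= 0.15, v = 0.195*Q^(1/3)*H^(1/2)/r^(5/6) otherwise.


r/H = 8.833 / 4.885 = 1.8082
r/H > 0.15, so v = 0.195*Q^(1/3)*H^(1/2)/r^(5/6)
Q^(1/3) = 14.314
H^(1/2) = 2.2102
r^(5/6) = 6.1436
v = 0.195 * 14.314 * 2.2102 / 6.1436 = 1.0042 m/s

1.0042 m/s


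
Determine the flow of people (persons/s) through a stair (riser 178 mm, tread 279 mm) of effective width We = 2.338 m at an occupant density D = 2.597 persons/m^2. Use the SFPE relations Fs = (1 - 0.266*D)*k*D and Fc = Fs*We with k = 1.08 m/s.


1 - 0.266*D = 1 - 0.266*2.597 = 0.30920
Fs = 0.30920 * 1.08 * 2.597 = 0.86723 persons/(s*m)
Fc = 0.86723 * 2.338 = 2.0276 persons/s

2.0276 persons/s


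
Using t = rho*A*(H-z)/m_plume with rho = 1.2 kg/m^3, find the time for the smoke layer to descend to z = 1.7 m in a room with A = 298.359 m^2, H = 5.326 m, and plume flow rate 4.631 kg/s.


H - z = 3.626 m
t = 1.2 * 298.359 * 3.626 / 4.631 = 280.33 s

280.33 s


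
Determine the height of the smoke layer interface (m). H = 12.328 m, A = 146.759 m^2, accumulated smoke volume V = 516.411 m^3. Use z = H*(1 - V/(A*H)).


V/(A*H) = 0.28543
1 - 0.28543 = 0.71457
z = 12.328 * 0.71457 = 8.8092 m

8.8092 m


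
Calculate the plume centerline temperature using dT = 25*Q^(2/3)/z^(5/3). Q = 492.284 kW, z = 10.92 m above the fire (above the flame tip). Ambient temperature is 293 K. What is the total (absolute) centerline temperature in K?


Q^(2/3) = 62.346
z^(5/3) = 53.749
dT = 25 * 62.346 / 53.749 = 28.999 K
T = 293 + 28.999 = 322.00 K

322.00 K


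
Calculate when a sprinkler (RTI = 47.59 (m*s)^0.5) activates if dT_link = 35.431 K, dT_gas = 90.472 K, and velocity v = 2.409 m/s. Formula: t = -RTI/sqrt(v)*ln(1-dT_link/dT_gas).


dT_link/dT_gas = 0.39162
ln(1 - 0.39162) = -0.49696
t = -47.59 / sqrt(2.409) * -0.49696 = 15.238 s

15.238 s


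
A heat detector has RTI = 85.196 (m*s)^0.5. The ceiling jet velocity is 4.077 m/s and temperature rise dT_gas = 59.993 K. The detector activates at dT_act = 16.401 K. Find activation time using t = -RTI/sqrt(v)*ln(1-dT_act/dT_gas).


dT_act/dT_gas = 0.27338
ln(1 - 0.27338) = -0.31935
t = -85.196 / sqrt(4.077) * -0.31935 = 13.475 s

13.475 s


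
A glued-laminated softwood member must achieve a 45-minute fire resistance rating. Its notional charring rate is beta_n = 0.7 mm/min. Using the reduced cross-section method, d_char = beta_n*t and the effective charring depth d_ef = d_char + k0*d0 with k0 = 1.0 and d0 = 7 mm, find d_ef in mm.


d_char = 0.7 * 45 = 31.5 mm
d_ef = 31.5 + 1.0*7 = 38.5 mm

38.5 mm


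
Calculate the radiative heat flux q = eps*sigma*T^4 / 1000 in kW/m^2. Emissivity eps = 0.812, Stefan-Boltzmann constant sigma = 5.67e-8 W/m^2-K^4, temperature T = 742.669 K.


T^4 = 3.0422e+11
q = 0.812 * 5.67e-8 * 3.0422e+11 / 1000 = 14.006 kW/m^2

14.006 kW/m^2


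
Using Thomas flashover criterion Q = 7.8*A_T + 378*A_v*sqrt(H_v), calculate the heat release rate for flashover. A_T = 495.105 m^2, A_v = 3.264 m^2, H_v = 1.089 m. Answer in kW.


7.8*A_T = 3861.819
sqrt(H_v) = 1.0436
378*A_v*sqrt(H_v) = 1287.5
Q = 3861.819 + 1287.5 = 5149.3 kW

5149.3 kW


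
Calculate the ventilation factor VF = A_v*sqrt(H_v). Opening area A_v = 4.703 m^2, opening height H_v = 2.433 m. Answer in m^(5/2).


sqrt(H_v) = 1.5598
VF = 4.703 * 1.5598 = 7.3358 m^(5/2)

7.3358 m^(5/2)


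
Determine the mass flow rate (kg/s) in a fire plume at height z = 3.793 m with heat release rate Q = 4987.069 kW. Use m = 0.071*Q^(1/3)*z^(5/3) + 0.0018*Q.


Q^(1/3) = 17.085
z^(5/3) = 9.2251
First term = 0.071 * 17.085 * 9.2251 = 11.190
Second term = 0.0018 * 4987.069 = 8.9767
m = 20.167 kg/s

20.167 kg/s


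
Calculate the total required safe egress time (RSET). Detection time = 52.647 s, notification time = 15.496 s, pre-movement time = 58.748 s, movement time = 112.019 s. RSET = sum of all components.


Total = 52.647 + 15.496 + 58.748 + 112.019 = 238.91 s

238.91 s


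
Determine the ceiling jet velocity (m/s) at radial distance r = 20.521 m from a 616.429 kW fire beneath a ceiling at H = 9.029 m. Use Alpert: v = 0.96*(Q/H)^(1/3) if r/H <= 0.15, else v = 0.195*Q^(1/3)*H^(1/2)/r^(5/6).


r/H = 20.521 / 9.029 = 2.2728
r/H > 0.15, so v = 0.195*Q^(1/3)*H^(1/2)/r^(5/6)
Q^(1/3) = 8.5106
H^(1/2) = 3.0048
r^(5/6) = 12.402
v = 0.195 * 8.5106 * 3.0048 / 12.402 = 0.40208 m/s

0.40208 m/s


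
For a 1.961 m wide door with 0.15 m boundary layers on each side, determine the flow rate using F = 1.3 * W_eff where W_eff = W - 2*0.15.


W_eff = 1.961 - 0.30 = 1.661 m
F = 1.3 * 1.661 = 2.1593 persons/s

2.1593 persons/s


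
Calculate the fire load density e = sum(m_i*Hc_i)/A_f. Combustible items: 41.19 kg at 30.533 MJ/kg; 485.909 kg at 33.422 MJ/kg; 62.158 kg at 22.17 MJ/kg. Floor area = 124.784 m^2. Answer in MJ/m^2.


Total energy = 41.19*30.533 + 485.909*33.422 + 62.158*22.17
= 1257.654 + 16240.05 + 1378.043
= 18875.75 MJ
e = 18875.75 / 124.784 = 151.27 MJ/m^2

151.27 MJ/m^2


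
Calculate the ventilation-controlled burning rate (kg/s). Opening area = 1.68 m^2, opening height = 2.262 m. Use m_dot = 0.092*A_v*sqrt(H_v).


sqrt(H_v) = 1.5040
m_dot = 0.092 * 1.68 * 1.5040 = 0.23246 kg/s

0.23246 kg/s


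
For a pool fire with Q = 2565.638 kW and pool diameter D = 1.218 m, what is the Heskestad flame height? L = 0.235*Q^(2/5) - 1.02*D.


Q^(2/5) = 23.104
0.235 * Q^(2/5) = 5.4293
1.02 * D = 1.2424
L = 4.1870 m

4.1870 m


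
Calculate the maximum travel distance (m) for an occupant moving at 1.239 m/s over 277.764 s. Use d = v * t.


d = 1.239 * 277.764 = 344.15 m

344.15 m


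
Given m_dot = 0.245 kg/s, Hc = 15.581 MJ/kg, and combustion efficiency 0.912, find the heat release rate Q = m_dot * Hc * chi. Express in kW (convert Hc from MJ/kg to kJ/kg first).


Hc = 15.581 MJ/kg = 15.581 * 1000 kJ/kg = 15581 kJ/kg
Q = 0.245 kg/s * 15581 kJ/kg * 0.912 = 3481.4 kW

3481.4 kW


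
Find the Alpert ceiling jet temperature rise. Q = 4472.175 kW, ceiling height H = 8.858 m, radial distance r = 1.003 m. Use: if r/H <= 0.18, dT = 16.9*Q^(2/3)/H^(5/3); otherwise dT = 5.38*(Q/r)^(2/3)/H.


r/H = 1.003 / 8.858 = 0.11323
r/H <= 0.18, so dT = 16.9*Q^(2/3)/H^(5/3)
Q^(2/3) = 271.44
H^(5/3) = 37.922
dT = 16.9 * 271.44 / 37.922 = 120.97 K

120.97 K


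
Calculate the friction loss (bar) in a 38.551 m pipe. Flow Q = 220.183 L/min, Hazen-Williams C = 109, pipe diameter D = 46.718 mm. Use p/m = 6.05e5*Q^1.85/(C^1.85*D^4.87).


Q^1.85 = 21585
C^1.85 = 5878.1
D^4.87 = 1.3502e+08
p/m = 0.016454 bar/m
p_total = 0.016454 * 38.551 = 0.63433 bar

0.63433 bar


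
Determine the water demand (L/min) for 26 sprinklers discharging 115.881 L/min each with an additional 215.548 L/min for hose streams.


Sprinkler demand = 26 * 115.881 = 3012.906 L/min
Total = 3012.906 + 215.548 = 3228.454 L/min

3228.454 L/min


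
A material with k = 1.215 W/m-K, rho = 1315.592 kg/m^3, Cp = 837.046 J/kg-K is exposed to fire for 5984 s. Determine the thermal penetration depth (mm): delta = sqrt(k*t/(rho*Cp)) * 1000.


alpha = 1.215 / (1315.592 * 837.046) = 1.1033e-06 m^2/s
alpha * t = 0.0066023
delta = sqrt(0.0066023) * 1000 = 81.255 mm

81.255 mm


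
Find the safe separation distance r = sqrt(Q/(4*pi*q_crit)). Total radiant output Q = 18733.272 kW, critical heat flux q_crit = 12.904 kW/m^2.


4*pi*q_crit = 162.16
Q/(4*pi*q_crit) = 115.53
r = sqrt(115.53) = 10.748 m

10.748 m


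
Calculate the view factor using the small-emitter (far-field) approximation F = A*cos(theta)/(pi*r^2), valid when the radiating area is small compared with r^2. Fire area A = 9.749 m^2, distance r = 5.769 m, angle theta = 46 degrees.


cos(46 deg) = 0.69466
pi*r^2 = 104.56
F = 9.749 * 0.69466 / 104.56 = 0.064771

0.064771


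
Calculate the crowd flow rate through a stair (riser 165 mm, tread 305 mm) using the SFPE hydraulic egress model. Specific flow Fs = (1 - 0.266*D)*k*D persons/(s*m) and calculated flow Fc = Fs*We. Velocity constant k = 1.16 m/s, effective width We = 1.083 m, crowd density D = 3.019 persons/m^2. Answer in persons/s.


1 - 0.266*D = 1 - 0.266*3.019 = 0.19695
Fs = 0.19695 * 1.16 * 3.019 = 0.68971 persons/(s*m)
Fc = 0.68971 * 1.083 = 0.74696 persons/s

0.74696 persons/s


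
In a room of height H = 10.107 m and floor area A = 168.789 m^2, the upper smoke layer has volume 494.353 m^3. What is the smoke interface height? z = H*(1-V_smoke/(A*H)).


V/(A*H) = 0.28978
1 - 0.28978 = 0.71022
z = 10.107 * 0.71022 = 7.1782 m

7.1782 m


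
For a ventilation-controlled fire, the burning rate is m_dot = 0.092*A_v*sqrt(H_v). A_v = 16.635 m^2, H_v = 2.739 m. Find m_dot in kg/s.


sqrt(H_v) = 1.6550
m_dot = 0.092 * 16.635 * 1.6550 = 2.5328 kg/s

2.5328 kg/s


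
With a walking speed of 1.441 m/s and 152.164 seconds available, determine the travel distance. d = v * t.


d = 1.441 * 152.164 = 219.27 m

219.27 m


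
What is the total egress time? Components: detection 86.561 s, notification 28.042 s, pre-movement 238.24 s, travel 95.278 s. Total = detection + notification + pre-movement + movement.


Total = 86.561 + 28.042 + 238.24 + 95.278 = 448.121 s

448.121 s


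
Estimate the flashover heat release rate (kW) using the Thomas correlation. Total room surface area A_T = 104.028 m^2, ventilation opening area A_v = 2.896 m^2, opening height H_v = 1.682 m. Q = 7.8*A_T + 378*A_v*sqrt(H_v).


7.8*A_T = 811.42
sqrt(H_v) = 1.2969
378*A_v*sqrt(H_v) = 1419.7
Q = 811.42 + 1419.7 = 2231.1 kW

2231.1 kW


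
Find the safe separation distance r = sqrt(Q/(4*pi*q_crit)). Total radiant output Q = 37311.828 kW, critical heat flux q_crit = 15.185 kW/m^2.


4*pi*q_crit = 190.82
Q/(4*pi*q_crit) = 195.53
r = sqrt(195.53) = 13.983 m

13.983 m


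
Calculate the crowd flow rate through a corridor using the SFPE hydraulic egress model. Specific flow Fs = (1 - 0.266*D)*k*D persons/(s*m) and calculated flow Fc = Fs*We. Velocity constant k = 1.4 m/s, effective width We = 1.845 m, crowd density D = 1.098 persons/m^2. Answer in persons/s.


1 - 0.266*D = 1 - 0.266*1.098 = 0.70793
Fs = 0.70793 * 1.4 * 1.098 = 1.0882 persons/(s*m)
Fc = 1.0882 * 1.845 = 2.0078 persons/s

2.0078 persons/s


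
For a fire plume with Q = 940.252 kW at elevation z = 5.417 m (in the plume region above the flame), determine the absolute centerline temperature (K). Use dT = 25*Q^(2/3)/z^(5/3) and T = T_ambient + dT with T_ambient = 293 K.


Q^(2/3) = 95.976
z^(5/3) = 16.708
dT = 25 * 95.976 / 16.708 = 143.61 K
T = 293 + 143.61 = 436.61 K

436.61 K


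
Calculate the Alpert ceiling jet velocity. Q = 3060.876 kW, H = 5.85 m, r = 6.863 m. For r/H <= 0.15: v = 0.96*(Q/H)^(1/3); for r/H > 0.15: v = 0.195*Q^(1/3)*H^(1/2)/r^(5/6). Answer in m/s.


r/H = 6.863 / 5.85 = 1.1732
r/H > 0.15, so v = 0.195*Q^(1/3)*H^(1/2)/r^(5/6)
Q^(1/3) = 14.519
H^(1/2) = 2.4187
r^(5/6) = 4.9785
v = 0.195 * 14.519 * 2.4187 / 4.9785 = 1.3755 m/s

1.3755 m/s


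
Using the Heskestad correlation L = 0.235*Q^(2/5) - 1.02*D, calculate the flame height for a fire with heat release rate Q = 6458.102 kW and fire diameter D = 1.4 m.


Q^(2/5) = 33.423
0.235 * Q^(2/5) = 7.8543
1.02 * D = 1.428
L = 6.4263 m

6.4263 m


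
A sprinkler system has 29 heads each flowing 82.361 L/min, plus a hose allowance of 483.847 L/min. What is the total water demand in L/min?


Sprinkler demand = 29 * 82.361 = 2388.469 L/min
Total = 2388.469 + 483.847 = 2872.316 L/min

2872.316 L/min


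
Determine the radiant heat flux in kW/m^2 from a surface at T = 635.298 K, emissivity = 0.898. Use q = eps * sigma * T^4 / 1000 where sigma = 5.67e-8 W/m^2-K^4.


T^4 = 1.6290e+11
q = 0.898 * 5.67e-8 * 1.6290e+11 / 1000 = 8.2941 kW/m^2

8.2941 kW/m^2


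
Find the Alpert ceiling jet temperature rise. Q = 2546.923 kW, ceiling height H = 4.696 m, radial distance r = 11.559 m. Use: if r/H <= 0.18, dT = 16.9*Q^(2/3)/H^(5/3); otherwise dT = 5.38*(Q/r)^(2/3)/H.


r/H = 11.559 / 4.696 = 2.4615
r/H > 0.18, so dT = 5.38*(Q/r)^(2/3)/H
Q/r = 220.34
(Q/r)^(2/3) = 36.481
dT = 5.38 * 36.481 / 4.696 = 41.794 K

41.794 K


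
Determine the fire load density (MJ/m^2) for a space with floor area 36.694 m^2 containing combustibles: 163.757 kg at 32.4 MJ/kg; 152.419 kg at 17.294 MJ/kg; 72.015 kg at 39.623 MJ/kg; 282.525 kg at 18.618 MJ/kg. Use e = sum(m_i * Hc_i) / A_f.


Total energy = 163.757*32.4 + 152.419*17.294 + 72.015*39.623 + 282.525*18.618
= 5305.727 + 2635.934 + 2853.450 + 5260.050
= 16055.16 MJ
e = 16055.16 / 36.694 = 437.54 MJ/m^2

437.54 MJ/m^2


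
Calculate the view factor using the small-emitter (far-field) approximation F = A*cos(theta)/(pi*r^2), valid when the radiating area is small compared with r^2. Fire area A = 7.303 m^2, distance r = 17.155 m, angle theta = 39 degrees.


cos(39 deg) = 0.77715
pi*r^2 = 924.55
F = 7.303 * 0.77715 / 924.55 = 0.0061386

0.0061386


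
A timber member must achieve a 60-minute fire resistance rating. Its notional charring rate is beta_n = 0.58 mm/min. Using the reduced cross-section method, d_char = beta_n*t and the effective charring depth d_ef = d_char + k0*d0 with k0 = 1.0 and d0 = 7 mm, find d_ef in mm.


d_char = 0.58 * 60 = 34.8 mm
d_ef = 34.8 + 1.0*7 = 41.8 mm

41.8 mm


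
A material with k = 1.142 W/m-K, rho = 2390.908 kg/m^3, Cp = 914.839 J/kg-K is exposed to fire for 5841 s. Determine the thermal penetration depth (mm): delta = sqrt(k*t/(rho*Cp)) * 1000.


alpha = 1.142 / (2390.908 * 914.839) = 5.2211e-07 m^2/s
alpha * t = 0.0030496
delta = sqrt(0.0030496) * 1000 = 55.223 mm

55.223 mm


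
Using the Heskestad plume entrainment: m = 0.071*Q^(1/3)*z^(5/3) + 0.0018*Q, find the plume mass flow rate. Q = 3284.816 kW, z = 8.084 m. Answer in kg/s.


Q^(1/3) = 14.865
z^(5/3) = 32.562
First term = 0.071 * 14.865 * 32.562 = 34.367
Second term = 0.0018 * 3284.816 = 5.9127
m = 40.279 kg/s

40.279 kg/s


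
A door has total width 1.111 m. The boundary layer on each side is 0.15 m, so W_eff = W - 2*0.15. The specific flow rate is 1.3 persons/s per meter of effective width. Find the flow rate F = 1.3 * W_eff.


W_eff = 1.111 - 0.30 = 0.811 m
F = 1.3 * 0.811 = 1.0543 persons/s

1.0543 persons/s


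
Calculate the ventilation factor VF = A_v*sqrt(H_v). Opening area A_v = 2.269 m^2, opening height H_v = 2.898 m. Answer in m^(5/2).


sqrt(H_v) = 1.7024
VF = 2.269 * 1.7024 = 3.8626 m^(5/2)

3.8626 m^(5/2)


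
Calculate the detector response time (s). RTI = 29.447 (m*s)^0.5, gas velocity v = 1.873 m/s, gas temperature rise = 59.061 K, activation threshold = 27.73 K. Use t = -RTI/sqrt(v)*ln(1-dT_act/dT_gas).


dT_act/dT_gas = 0.46951
ln(1 - 0.46951) = -0.63396
t = -29.447 / sqrt(1.873) * -0.63396 = 13.641 s

13.641 s


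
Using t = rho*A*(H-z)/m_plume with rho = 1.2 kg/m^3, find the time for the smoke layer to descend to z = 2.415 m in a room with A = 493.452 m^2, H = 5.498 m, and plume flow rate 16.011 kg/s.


H - z = 3.083 m
t = 1.2 * 493.452 * 3.083 / 16.011 = 114.02 s

114.02 s


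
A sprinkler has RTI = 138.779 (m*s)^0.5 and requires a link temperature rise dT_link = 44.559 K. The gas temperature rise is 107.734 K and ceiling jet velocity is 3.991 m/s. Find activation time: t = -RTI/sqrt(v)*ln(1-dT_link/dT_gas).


dT_link/dT_gas = 0.41360
ln(1 - 0.41360) = -0.53376
t = -138.779 / sqrt(3.991) * -0.53376 = 37.079 s

37.079 s


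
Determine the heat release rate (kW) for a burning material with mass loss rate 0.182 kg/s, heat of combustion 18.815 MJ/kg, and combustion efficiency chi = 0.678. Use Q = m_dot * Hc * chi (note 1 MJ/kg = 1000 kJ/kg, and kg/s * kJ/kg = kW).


Hc = 18.815 MJ/kg = 18.815 * 1000 kJ/kg = 18815 kJ/kg
Q = 0.182 kg/s * 18815 kJ/kg * 0.678 = 2321.7 kW

2321.7 kW


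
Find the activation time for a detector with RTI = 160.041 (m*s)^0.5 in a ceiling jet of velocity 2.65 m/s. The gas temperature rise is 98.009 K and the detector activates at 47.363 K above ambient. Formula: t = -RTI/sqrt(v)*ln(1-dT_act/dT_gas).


dT_act/dT_gas = 0.48325
ln(1 - 0.48325) = -0.66020
t = -160.041 / sqrt(2.65) * -0.66020 = 64.906 s

64.906 s


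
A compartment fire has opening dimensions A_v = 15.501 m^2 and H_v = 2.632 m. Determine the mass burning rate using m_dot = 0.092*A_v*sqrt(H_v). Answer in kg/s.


sqrt(H_v) = 1.6223
m_dot = 0.092 * 15.501 * 1.6223 = 2.3136 kg/s

2.3136 kg/s


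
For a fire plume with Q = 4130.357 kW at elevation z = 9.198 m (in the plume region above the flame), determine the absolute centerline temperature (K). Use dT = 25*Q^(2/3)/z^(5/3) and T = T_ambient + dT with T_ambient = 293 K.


Q^(2/3) = 257.43
z^(5/3) = 40.379
dT = 25 * 257.43 / 40.379 = 159.38 K
T = 293 + 159.38 = 452.38 K

452.38 K


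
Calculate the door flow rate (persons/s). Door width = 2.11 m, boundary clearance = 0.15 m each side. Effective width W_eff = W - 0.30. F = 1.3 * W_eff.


W_eff = 2.11 - 0.30 = 1.81 m
F = 1.3 * 1.81 = 2.353 persons/s

2.353 persons/s


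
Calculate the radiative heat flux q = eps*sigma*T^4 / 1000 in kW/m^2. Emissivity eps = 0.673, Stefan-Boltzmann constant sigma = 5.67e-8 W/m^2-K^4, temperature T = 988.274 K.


T^4 = 9.5391e+11
q = 0.673 * 5.67e-8 * 9.5391e+11 / 1000 = 36.401 kW/m^2

36.401 kW/m^2


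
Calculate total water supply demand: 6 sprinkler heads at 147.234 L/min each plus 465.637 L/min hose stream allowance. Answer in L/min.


Sprinkler demand = 6 * 147.234 = 883.404 L/min
Total = 883.404 + 465.637 = 1349.041 L/min

1349.041 L/min


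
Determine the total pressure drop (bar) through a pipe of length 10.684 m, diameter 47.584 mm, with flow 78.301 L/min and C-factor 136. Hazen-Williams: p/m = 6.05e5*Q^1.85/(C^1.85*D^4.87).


Q^1.85 = 3187.6
C^1.85 = 8852.1
D^4.87 = 1.4765e+08
p/m = 0.0014755 bar/m
p_total = 0.0014755 * 10.684 = 0.015764 bar

0.015764 bar


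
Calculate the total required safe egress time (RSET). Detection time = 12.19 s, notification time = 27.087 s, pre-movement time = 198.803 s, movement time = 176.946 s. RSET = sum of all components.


Total = 12.19 + 27.087 + 198.803 + 176.946 = 415.026 s

415.026 s


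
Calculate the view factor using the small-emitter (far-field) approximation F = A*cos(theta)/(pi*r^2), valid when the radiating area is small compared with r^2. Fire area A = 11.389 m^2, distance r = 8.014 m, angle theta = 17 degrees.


cos(17 deg) = 0.95630
pi*r^2 = 201.77
F = 11.389 * 0.95630 / 201.77 = 0.053980

0.053980


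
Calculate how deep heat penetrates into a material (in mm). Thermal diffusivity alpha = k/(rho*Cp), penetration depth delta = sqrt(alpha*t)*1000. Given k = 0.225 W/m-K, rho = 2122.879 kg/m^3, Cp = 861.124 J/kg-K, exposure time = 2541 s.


alpha = 0.225 / (2122.879 * 861.124) = 1.2308e-07 m^2/s
alpha * t = 0.00031275
delta = sqrt(0.00031275) * 1000 = 17.685 mm

17.685 mm


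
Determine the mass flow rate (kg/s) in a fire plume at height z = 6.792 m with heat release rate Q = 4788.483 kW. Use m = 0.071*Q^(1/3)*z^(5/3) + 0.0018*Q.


Q^(1/3) = 16.855
z^(5/3) = 24.359
First term = 0.071 * 16.855 * 24.359 = 29.151
Second term = 0.0018 * 4788.483 = 8.6193
m = 37.770 kg/s

37.770 kg/s


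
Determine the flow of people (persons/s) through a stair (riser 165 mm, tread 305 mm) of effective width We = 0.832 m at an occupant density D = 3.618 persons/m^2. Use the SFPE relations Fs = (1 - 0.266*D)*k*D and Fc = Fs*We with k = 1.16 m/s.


1 - 0.266*D = 1 - 0.266*3.618 = 0.037612
Fs = 0.037612 * 1.16 * 3.618 = 0.15785 persons/(s*m)
Fc = 0.15785 * 0.832 = 0.13133 persons/s

0.13133 persons/s


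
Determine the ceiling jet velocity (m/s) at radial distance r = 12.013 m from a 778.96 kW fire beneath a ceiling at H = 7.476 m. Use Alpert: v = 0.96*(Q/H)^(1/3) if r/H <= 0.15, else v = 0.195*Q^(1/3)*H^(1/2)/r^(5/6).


r/H = 12.013 / 7.476 = 1.6069
r/H > 0.15, so v = 0.195*Q^(1/3)*H^(1/2)/r^(5/6)
Q^(1/3) = 9.2011
H^(1/2) = 2.7342
r^(5/6) = 7.9380
v = 0.195 * 9.2011 * 2.7342 / 7.9380 = 0.61801 m/s

0.61801 m/s


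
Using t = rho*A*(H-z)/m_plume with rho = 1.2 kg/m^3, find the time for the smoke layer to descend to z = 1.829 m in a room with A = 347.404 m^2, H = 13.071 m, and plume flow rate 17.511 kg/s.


H - z = 11.242 m
t = 1.2 * 347.404 * 11.242 / 17.511 = 267.64 s

267.64 s


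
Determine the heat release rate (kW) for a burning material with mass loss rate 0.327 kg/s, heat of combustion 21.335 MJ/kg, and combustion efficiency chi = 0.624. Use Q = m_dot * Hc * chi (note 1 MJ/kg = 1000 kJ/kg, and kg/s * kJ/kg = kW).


Hc = 21.335 MJ/kg = 21.335 * 1000 kJ/kg = 21335 kJ/kg
Q = 0.327 kg/s * 21335 kJ/kg * 0.624 = 4353.4 kW

4353.4 kW


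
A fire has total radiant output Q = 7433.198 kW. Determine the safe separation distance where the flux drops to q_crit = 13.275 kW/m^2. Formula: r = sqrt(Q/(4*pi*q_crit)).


4*pi*q_crit = 166.82
Q/(4*pi*q_crit) = 44.559
r = sqrt(44.559) = 6.6752 m

6.6752 m


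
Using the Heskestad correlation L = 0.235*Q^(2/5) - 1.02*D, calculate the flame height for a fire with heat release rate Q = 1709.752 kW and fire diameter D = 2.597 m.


Q^(2/5) = 19.641
0.235 * Q^(2/5) = 4.6157
1.02 * D = 2.6489
L = 1.9668 m

1.9668 m


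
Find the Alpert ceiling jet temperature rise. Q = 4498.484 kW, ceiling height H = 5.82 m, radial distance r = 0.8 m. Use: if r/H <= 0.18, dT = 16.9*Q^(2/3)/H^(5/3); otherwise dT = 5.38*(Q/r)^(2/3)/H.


r/H = 0.8 / 5.82 = 0.13746
r/H <= 0.18, so dT = 16.9*Q^(2/3)/H^(5/3)
Q^(2/3) = 272.51
H^(5/3) = 18.831
dT = 16.9 * 272.51 / 18.831 = 244.56 K

244.56 K


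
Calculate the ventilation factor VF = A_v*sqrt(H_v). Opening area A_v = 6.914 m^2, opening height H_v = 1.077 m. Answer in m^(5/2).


sqrt(H_v) = 1.0378
VF = 6.914 * 1.0378 = 7.1753 m^(5/2)

7.1753 m^(5/2)


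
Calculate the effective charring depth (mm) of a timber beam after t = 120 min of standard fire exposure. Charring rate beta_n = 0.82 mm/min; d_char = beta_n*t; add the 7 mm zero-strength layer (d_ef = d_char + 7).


d_char = 0.82 * 120 = 98.4 mm
d_ef = 98.4 + 1.0*7 = 105.4 mm

105.4 mm


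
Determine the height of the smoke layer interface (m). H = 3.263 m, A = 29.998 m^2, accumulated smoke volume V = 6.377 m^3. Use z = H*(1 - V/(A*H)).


V/(A*H) = 0.065149
1 - 0.065149 = 0.93485
z = 3.263 * 0.93485 = 3.0504 m

3.0504 m


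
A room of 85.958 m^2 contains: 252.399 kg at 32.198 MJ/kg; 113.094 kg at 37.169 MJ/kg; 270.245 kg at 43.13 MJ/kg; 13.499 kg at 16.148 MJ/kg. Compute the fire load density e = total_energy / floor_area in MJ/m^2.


Total energy = 252.399*32.198 + 113.094*37.169 + 270.245*43.13 + 13.499*16.148
= 8126.743 + 4203.591 + 11655.67 + 217.9819
= 24203.98 MJ
e = 24203.98 / 85.958 = 281.58 MJ/m^2

281.58 MJ/m^2


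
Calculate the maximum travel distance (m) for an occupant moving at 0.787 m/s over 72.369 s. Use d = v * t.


d = 0.787 * 72.369 = 56.954 m

56.954 m


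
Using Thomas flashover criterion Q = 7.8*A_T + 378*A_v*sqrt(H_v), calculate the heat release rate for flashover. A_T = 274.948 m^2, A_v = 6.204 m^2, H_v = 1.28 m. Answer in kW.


7.8*A_T = 2144.6
sqrt(H_v) = 1.1314
378*A_v*sqrt(H_v) = 2653.2
Q = 2144.6 + 2653.2 = 4797.8 kW

4797.8 kW


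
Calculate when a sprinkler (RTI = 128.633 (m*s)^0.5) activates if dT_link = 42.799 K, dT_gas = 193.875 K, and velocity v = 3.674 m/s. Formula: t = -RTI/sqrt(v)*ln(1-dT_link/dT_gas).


dT_link/dT_gas = 0.22076
ln(1 - 0.22076) = -0.24943
t = -128.633 / sqrt(3.674) * -0.24943 = 16.739 s

16.739 s


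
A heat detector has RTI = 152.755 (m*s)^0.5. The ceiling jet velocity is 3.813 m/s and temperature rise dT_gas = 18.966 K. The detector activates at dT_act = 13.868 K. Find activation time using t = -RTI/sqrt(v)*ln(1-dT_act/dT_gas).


dT_act/dT_gas = 0.73120
ln(1 - 0.73120) = -1.3138
t = -152.755 / sqrt(3.813) * -1.3138 = 102.78 s

102.78 s


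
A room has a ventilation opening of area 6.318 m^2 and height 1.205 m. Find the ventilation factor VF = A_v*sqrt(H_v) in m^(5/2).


sqrt(H_v) = 1.0977
VF = 6.318 * 1.0977 = 6.9354 m^(5/2)

6.9354 m^(5/2)


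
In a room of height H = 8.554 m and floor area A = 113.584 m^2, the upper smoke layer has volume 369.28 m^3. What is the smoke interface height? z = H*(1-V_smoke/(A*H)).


V/(A*H) = 0.38008
1 - 0.38008 = 0.61992
z = 8.554 * 0.61992 = 5.3028 m

5.3028 m


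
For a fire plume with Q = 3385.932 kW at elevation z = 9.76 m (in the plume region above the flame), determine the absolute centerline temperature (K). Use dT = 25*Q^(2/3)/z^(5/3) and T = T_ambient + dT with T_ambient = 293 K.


Q^(2/3) = 225.49
z^(5/3) = 44.574
dT = 25 * 225.49 / 44.574 = 126.47 K
T = 293 + 126.47 = 419.47 K

419.47 K


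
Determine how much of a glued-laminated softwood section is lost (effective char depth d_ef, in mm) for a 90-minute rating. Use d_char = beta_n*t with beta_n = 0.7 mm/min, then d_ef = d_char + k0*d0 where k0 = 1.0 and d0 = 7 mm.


d_char = 0.7 * 90 = 63 mm
d_ef = 63 + 1.0*7 = 70 mm

70 mm


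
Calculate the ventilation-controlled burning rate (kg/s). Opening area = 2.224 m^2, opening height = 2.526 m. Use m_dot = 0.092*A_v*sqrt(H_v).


sqrt(H_v) = 1.5893
m_dot = 0.092 * 2.224 * 1.5893 = 0.32519 kg/s

0.32519 kg/s


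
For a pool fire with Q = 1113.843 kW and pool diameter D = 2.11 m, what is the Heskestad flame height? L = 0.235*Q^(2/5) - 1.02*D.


Q^(2/5) = 16.547
0.235 * Q^(2/5) = 3.8886
1.02 * D = 2.1522
L = 1.7364 m

1.7364 m


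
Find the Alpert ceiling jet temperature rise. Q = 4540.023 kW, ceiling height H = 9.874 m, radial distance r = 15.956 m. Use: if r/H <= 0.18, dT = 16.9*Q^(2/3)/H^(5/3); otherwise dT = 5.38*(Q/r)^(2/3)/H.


r/H = 15.956 / 9.874 = 1.6160
r/H > 0.18, so dT = 5.38*(Q/r)^(2/3)/H
Q/r = 284.53
(Q/r)^(2/3) = 43.260
dT = 5.38 * 43.260 / 9.874 = 23.571 K

23.571 K


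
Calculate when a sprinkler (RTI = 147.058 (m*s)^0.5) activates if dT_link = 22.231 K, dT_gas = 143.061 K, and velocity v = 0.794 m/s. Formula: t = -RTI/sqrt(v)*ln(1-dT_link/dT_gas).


dT_link/dT_gas = 0.15540
ln(1 - 0.15540) = -0.16889
t = -147.058 / sqrt(0.794) * -0.16889 = 27.872 s

27.872 s


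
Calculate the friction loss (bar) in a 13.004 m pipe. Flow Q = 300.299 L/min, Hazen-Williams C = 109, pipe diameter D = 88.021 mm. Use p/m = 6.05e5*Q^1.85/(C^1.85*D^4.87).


Q^1.85 = 38324
C^1.85 = 5878.1
D^4.87 = 2.9521e+09
p/m = 0.0013362 bar/m
p_total = 0.0013362 * 13.004 = 0.017375 bar

0.017375 bar


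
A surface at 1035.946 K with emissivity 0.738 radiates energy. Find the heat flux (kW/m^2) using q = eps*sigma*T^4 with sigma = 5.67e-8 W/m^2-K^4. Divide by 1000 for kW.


T^4 = 1.1517e+12
q = 0.738 * 5.67e-8 * 1.1517e+12 / 1000 = 48.193 kW/m^2

48.193 kW/m^2


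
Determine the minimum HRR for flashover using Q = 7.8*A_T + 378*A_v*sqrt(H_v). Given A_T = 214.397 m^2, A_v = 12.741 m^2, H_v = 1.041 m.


7.8*A_T = 1672.3
sqrt(H_v) = 1.0203
378*A_v*sqrt(H_v) = 4913.8
Q = 1672.3 + 4913.8 = 6586.1 kW

6586.1 kW


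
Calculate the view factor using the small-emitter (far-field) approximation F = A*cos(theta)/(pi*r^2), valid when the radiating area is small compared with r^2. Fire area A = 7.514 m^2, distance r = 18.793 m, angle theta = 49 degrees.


cos(49 deg) = 0.65606
pi*r^2 = 1109.5
F = 7.514 * 0.65606 / 1109.5 = 0.0044430

0.0044430


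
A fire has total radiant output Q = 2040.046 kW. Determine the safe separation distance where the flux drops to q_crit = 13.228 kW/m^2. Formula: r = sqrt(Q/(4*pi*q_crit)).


4*pi*q_crit = 166.23
Q/(4*pi*q_crit) = 12.273
r = sqrt(12.273) = 3.5032 m

3.5032 m


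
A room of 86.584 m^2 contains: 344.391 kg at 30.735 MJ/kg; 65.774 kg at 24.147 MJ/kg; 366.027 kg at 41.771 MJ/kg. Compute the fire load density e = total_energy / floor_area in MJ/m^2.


Total energy = 344.391*30.735 + 65.774*24.147 + 366.027*41.771
= 10584.86 + 1588.245 + 15289.31
= 27462.42 MJ
e = 27462.42 / 86.584 = 317.18 MJ/m^2

317.18 MJ/m^2


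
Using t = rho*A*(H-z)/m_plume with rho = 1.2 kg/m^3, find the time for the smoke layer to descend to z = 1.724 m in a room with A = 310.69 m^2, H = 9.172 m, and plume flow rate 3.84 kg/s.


H - z = 7.448 m
t = 1.2 * 310.69 * 7.448 / 3.84 = 723.13 s

723.13 s


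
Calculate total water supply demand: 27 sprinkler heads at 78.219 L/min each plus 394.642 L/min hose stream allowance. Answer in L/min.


Sprinkler demand = 27 * 78.219 = 2111.913 L/min
Total = 2111.913 + 394.642 = 2506.555 L/min

2506.555 L/min


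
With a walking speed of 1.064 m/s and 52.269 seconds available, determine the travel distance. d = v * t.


d = 1.064 * 52.269 = 55.614 m

55.614 m


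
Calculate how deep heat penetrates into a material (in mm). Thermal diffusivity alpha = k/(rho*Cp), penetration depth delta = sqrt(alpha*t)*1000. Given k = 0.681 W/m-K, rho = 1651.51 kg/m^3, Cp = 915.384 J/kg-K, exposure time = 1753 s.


alpha = 0.681 / (1651.51 * 915.384) = 4.5047e-07 m^2/s
alpha * t = 0.00078967
delta = sqrt(0.00078967) * 1000 = 28.101 mm

28.101 mm


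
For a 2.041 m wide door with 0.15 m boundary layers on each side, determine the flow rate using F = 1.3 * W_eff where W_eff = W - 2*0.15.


W_eff = 2.041 - 0.30 = 1.741 m
F = 1.3 * 1.741 = 2.2633 persons/s

2.2633 persons/s


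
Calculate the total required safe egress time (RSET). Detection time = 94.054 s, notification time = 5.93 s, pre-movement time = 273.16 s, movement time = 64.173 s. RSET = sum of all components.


Total = 94.054 + 5.93 + 273.16 + 64.173 = 437.317 s

437.317 s
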